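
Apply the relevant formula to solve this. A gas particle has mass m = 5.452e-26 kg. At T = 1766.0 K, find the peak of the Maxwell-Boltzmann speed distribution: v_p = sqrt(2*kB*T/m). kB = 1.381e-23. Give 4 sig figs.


Step 1: Numerator = 2*kB*T = 2*1.381e-23*1766.0 = 4.878e-20
Step 2: Ratio = 4.878e-20 / 5.452e-26 = 8.947e+05
Step 3: v_p = sqrt(8.947e+05) = 945.9 m/s

945.9


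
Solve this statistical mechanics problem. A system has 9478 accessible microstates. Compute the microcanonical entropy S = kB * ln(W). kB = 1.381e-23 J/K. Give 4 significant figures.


Step 1: ln(W) = ln(9478) = 9.157
Step 2: S = kB * ln(W) = 1.381e-23 * 9.157
Step 3: S = 1.265e-22 J/K

1.265e-22


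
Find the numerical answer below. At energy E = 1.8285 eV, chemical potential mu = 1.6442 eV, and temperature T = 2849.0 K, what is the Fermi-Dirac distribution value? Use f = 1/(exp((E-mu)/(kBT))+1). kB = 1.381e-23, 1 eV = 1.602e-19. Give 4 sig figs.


Step 1: (E - mu) = 1.8285 - 1.6442 = 0.1843 eV
Step 2: Convert: (E-mu)*eV = 2.952e-20 J
Step 3: x = (E-mu)*eV/(kB*T) = 0.7504
Step 4: f = 1/(exp(0.7504)+1) = 0.3207

0.3207


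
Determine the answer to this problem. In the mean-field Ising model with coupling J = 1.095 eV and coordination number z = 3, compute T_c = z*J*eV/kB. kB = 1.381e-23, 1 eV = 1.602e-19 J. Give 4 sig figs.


Step 1: z*J = 3*1.095 = 3.285 eV
Step 2: Convert to Joules: 3.285*1.602e-19 = 5.263e-19 J
Step 3: T_c = 5.263e-19 / 1.381e-23 = 3.811e+04 K

3.811e+04


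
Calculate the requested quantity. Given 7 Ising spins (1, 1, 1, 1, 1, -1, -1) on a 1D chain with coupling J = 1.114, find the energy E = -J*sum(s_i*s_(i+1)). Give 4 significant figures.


Step 1: Nearest-neighbor products: 1, 1, 1, 1, -1, 1
Step 2: Sum of products = 4
Step 3: E = -1.114 * 4 = -4.456

-4.456


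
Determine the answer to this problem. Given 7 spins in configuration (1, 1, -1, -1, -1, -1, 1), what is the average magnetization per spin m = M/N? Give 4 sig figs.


Step 1: Count up spins (+1): 3, down spins (-1): 4
Step 2: Total magnetization M = 3 - 4 = -1
Step 3: m = M/N = -1/7 = -0.1429

-0.1429


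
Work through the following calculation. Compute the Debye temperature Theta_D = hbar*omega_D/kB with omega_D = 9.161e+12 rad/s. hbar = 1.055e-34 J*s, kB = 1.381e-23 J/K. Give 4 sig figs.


Step 1: hbar*omega_D = 1.055e-34 * 9.161e+12 = 9.665e-22 J
Step 2: Theta_D = 9.665e-22 / 1.381e-23
Step 3: Theta_D = 69.98 K

69.98


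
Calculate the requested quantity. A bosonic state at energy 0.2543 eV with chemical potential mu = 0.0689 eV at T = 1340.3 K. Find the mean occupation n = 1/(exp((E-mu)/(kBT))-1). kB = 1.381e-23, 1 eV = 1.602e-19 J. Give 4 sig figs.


Step 1: (E - mu) = 0.1854 eV
Step 2: x = (E-mu)*eV/(kB*T) = 0.1854*1.602e-19/(1.381e-23*1340.3) = 1.605
Step 3: exp(x) = 4.976
Step 4: n = 1/(exp(x)-1) = 0.2515

0.2515


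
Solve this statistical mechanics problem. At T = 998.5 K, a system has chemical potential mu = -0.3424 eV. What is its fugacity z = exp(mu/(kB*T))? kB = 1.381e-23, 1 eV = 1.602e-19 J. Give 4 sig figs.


Step 1: Convert mu to Joules: -0.3424*1.602e-19 = -5.485e-20 J
Step 2: kB*T = 1.381e-23*998.5 = 1.379e-20 J
Step 3: mu/(kB*T) = -3.978
Step 4: z = exp(-3.978) = 0.01872

0.01872


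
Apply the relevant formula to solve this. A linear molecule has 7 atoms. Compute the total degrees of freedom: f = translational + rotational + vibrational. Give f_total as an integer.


Step 1: Translational DOF = 3
Step 2: Rotational DOF (linear) = 2
Step 3: Vibrational DOF = 3*7 - 5 = 16
Step 4: Total = 3 + 2 + 16 = 21

21


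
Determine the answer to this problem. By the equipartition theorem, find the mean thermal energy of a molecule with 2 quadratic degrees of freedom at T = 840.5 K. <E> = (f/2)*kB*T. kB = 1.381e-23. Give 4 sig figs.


Step 1: f/2 = 2/2 = 1
Step 2: kB*T = 1.381e-23 * 840.5 = 1.161e-20
Step 3: <E> = 1 * 1.161e-20 = 1.161e-20 J

1.161e-20


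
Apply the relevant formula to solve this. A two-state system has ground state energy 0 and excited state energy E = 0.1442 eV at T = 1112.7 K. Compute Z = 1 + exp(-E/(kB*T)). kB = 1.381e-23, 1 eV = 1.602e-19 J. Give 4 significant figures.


Step 1: Compute beta*E = E*eV/(kB*T) = 0.1442*1.602e-19/(1.381e-23*1112.7) = 1.503
Step 2: exp(-beta*E) = exp(-1.503) = 0.2224
Step 3: Z = 1 + 0.2224 = 1.222

1.222


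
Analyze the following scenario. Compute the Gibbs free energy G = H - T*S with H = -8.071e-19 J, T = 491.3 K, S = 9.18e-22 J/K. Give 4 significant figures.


Step 1: T*S = 491.3 * 9.18e-22 = 4.51e-19 J
Step 2: G = H - T*S = -8.071e-19 - 4.51e-19
Step 3: G = -1.258e-18 J

-1.258e-18


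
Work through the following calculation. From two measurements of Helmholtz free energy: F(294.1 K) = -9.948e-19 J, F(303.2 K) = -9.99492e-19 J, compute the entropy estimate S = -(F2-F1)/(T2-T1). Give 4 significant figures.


Step 1: dF = F2 - F1 = -9.99492e-19 - (-9.948e-19) = -4.692e-21 J
Step 2: dT = T2 - T1 = 303.2 - 294.1 = 9.1 K
Step 3: S = -dF/dT = -(-4.692e-21)/9.1 = 5.156e-22 J/K

5.156e-22


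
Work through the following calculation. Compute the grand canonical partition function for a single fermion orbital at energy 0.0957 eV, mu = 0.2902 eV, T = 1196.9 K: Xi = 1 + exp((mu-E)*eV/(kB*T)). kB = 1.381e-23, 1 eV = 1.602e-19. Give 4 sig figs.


Step 1: (mu - E) = 0.2902 - 0.0957 = 0.1945 eV
Step 2: x = (mu-E)*eV/(kB*T) = 0.1945*1.602e-19/(1.381e-23*1196.9) = 1.885
Step 3: exp(x) = 6.587
Step 4: Xi = 1 + 6.587 = 7.587

7.587


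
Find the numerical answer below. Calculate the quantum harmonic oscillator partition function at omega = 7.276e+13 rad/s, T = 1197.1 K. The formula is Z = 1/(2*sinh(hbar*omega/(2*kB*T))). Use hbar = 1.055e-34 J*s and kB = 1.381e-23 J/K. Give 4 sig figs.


Step 1: Compute x = hbar*omega/(kB*T) = 1.055e-34*7.276e+13/(1.381e-23*1197.1) = 0.4643
Step 2: x/2 = 0.2322
Step 3: sinh(x/2) = 0.2343
Step 4: Z = 1/(2*0.2343) = 2.134

2.134


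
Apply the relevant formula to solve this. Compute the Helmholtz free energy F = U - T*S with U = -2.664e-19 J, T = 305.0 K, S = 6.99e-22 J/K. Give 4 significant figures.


Step 1: T*S = 305.0 * 6.99e-22 = 2.132e-19 J
Step 2: F = U - T*S = -2.664e-19 - 2.132e-19
Step 3: F = -4.796e-19 J

-4.796e-19


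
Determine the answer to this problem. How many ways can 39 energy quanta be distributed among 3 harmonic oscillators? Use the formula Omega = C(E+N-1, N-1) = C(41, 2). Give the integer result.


Step 1: Use binomial coefficient C(41, 2)
Step 2: Numerator = 41! / 39!
Step 3: Denominator = 2!
Step 4: Omega = 820

820


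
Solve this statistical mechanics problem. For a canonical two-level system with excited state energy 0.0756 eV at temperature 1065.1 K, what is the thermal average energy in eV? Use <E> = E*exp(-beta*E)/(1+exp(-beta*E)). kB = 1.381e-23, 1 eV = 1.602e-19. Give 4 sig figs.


Step 1: beta*E = 0.0756*1.602e-19/(1.381e-23*1065.1) = 0.8234
Step 2: exp(-beta*E) = 0.4389
Step 3: <E> = 0.0756*0.4389/(1+0.4389) = 0.02306 eV

0.02306


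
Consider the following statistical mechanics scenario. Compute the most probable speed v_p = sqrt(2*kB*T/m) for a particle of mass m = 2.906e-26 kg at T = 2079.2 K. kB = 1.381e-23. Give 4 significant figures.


Step 1: Numerator = 2*kB*T = 2*1.381e-23*2079.2 = 5.743e-20
Step 2: Ratio = 5.743e-20 / 2.906e-26 = 1.976e+06
Step 3: v_p = sqrt(1.976e+06) = 1406 m/s

1406


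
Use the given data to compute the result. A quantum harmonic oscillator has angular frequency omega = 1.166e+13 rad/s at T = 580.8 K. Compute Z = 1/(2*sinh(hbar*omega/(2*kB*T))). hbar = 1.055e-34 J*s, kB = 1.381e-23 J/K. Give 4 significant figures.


Step 1: Compute x = hbar*omega/(kB*T) = 1.055e-34*1.166e+13/(1.381e-23*580.8) = 0.1534
Step 2: x/2 = 0.07668
Step 3: sinh(x/2) = 0.07676
Step 4: Z = 1/(2*0.07676) = 6.514

6.514


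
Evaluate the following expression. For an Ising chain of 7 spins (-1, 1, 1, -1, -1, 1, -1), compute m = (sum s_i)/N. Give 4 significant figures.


Step 1: Count up spins (+1): 3, down spins (-1): 4
Step 2: Total magnetization M = 3 - 4 = -1
Step 3: m = M/N = -1/7 = -0.1429

-0.1429


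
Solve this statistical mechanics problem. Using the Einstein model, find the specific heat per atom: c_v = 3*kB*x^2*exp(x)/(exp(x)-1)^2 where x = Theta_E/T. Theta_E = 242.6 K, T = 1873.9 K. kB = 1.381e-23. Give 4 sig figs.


Step 1: x = Theta_E/T = 242.6/1873.9 = 0.1295
Step 2: x^2 = 0.01676
Step 3: exp(x) = 1.138
Step 4: c_v = 3*1.381e-23*0.01676*1.138/(1.138-1)^2 = 4.137e-23

4.137e-23


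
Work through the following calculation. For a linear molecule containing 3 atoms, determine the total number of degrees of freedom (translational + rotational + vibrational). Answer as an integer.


Step 1: Translational DOF = 3
Step 2: Rotational DOF (linear) = 2
Step 3: Vibrational DOF = 3*3 - 5 = 4
Step 4: Total = 3 + 2 + 4 = 9

9


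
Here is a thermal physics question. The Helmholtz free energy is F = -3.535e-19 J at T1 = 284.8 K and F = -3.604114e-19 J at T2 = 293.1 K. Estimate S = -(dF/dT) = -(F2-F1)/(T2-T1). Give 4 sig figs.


Step 1: dF = F2 - F1 = -3.604114e-19 - (-3.535e-19) = -6.9114e-21 J
Step 2: dT = T2 - T1 = 293.1 - 284.8 = 8.3 K
Step 3: S = -dF/dT = -(-6.9114e-21)/8.3 = 8.327e-22 J/K

8.327e-22


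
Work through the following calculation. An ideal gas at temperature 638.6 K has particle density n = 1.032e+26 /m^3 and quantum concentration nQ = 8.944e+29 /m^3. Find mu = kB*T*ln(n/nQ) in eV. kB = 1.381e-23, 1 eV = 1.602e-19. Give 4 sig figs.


Step 1: n/nQ = 1.032e+26/8.944e+29 = 0.0001154
Step 2: ln(n/nQ) = -9.067
Step 3: mu = kB*T*ln(n/nQ) = 8.819e-21*-9.067 = -7.996e-20 J
Step 4: Convert to eV: -7.996e-20/1.602e-19 = -0.4992 eV

-0.4992


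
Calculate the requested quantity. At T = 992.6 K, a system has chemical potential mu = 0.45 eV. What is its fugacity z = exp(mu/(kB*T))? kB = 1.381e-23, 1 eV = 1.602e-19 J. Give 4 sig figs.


Step 1: Convert mu to Joules: 0.45*1.602e-19 = 7.209e-20 J
Step 2: kB*T = 1.381e-23*992.6 = 1.371e-20 J
Step 3: mu/(kB*T) = 5.259
Step 4: z = exp(5.259) = 192.3

192.3


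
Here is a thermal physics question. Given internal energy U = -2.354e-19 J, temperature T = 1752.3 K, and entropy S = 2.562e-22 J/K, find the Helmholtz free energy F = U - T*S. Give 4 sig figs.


Step 1: T*S = 1752.3 * 2.562e-22 = 4.489e-19 J
Step 2: F = U - T*S = -2.354e-19 - 4.489e-19
Step 3: F = -6.843e-19 J

-6.843e-19


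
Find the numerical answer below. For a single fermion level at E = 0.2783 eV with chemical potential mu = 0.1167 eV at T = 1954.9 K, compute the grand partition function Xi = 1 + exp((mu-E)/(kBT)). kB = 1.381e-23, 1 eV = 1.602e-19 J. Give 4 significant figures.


Step 1: (mu - E) = 0.1167 - 0.2783 = -0.1616 eV
Step 2: x = (mu-E)*eV/(kB*T) = -0.1616*1.602e-19/(1.381e-23*1954.9) = -0.9589
Step 3: exp(x) = 0.3833
Step 4: Xi = 1 + 0.3833 = 1.383

1.383


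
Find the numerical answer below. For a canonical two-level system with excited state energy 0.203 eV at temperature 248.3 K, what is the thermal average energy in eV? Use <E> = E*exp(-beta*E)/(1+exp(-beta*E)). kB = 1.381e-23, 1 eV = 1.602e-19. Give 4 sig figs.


Step 1: beta*E = 0.203*1.602e-19/(1.381e-23*248.3) = 9.484
Step 2: exp(-beta*E) = 7.606e-05
Step 3: <E> = 0.203*7.606e-05/(1+7.606e-05) = 1.544e-05 eV

1.544e-05


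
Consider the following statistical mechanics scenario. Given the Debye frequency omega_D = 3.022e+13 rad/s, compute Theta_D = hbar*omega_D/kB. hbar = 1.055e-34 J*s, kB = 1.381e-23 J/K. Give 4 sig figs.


Step 1: hbar*omega_D = 1.055e-34 * 3.022e+13 = 3.188e-21 J
Step 2: Theta_D = 3.188e-21 / 1.381e-23
Step 3: Theta_D = 230.9 K

230.9


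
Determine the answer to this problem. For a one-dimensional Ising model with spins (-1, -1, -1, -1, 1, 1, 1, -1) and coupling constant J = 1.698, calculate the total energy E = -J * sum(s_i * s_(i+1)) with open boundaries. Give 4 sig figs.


Step 1: Nearest-neighbor products: 1, 1, 1, -1, 1, 1, -1
Step 2: Sum of products = 3
Step 3: E = -1.698 * 3 = -5.094

-5.094


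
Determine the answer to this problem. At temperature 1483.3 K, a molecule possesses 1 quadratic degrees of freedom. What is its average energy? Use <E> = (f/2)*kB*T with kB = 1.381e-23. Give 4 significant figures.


Step 1: f/2 = 1/2 = 0.5
Step 2: kB*T = 1.381e-23 * 1483.3 = 2.048e-20
Step 3: <E> = 0.5 * 2.048e-20 = 1.024e-20 J

1.024e-20


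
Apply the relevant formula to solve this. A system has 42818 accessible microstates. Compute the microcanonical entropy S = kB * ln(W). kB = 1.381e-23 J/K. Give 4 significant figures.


Step 1: ln(W) = ln(42818) = 10.66
Step 2: S = kB * ln(W) = 1.381e-23 * 10.66
Step 3: S = 1.473e-22 J/K

1.473e-22


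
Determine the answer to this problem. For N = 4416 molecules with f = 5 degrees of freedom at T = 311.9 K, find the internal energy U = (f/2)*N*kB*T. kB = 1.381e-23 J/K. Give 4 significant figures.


Step 1: f/2 = 5/2 = 2.5
Step 2: N*kB*T = 4416*1.381e-23*311.9 = 1.902e-17
Step 3: U = 2.5 * 1.902e-17 = 4.755e-17 J

4.755e-17


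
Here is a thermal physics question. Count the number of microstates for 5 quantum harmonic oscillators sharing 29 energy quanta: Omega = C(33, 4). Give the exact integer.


Step 1: Use binomial coefficient C(33, 4)
Step 2: Numerator = 33! / 29!
Step 3: Denominator = 4!
Step 4: Omega = 40920

40920


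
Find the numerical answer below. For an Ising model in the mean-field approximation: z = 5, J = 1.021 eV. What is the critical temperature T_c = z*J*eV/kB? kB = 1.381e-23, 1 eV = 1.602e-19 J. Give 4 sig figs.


Step 1: z*J = 5*1.021 = 5.105 eV
Step 2: Convert to Joules: 5.105*1.602e-19 = 8.178e-19 J
Step 3: T_c = 8.178e-19 / 1.381e-23 = 5.922e+04 K

5.922e+04


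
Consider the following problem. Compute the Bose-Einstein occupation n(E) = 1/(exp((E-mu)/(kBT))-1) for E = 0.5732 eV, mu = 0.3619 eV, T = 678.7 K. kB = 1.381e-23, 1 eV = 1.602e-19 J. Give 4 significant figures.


Step 1: (E - mu) = 0.2113 eV
Step 2: x = (E-mu)*eV/(kB*T) = 0.2113*1.602e-19/(1.381e-23*678.7) = 3.612
Step 3: exp(x) = 37.02
Step 4: n = 1/(exp(x)-1) = 0.02776

0.02776


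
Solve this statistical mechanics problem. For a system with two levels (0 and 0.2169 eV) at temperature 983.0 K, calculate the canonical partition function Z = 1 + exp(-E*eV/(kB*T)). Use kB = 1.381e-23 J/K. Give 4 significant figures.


Step 1: Compute beta*E = E*eV/(kB*T) = 0.2169*1.602e-19/(1.381e-23*983.0) = 2.56
Step 2: exp(-beta*E) = exp(-2.56) = 0.07733
Step 3: Z = 1 + 0.07733 = 1.077

1.077


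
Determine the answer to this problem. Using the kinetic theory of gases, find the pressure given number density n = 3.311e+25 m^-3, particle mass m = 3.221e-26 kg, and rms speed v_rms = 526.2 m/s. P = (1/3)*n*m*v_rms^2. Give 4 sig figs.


Step 1: v_rms^2 = 526.2^2 = 2.769e+05
Step 2: n*m = 3.311e+25*3.221e-26 = 1.066
Step 3: P = (1/3)*1.066*2.769e+05 = 9.843e+04 Pa

9.843e+04


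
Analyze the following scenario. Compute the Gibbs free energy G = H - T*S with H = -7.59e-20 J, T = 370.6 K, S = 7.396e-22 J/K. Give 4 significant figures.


Step 1: T*S = 370.6 * 7.396e-22 = 2.741e-19 J
Step 2: G = H - T*S = -7.59e-20 - 2.741e-19
Step 3: G = -3.5e-19 J

-3.5e-19


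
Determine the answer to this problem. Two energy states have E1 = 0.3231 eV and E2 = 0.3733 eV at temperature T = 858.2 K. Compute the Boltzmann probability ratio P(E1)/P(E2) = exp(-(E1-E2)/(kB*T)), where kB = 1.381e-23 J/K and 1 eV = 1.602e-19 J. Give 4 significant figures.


Step 1: Compute energy difference dE = E1 - E2 = 0.3231 - 0.3733 = -0.0502 eV
Step 2: Convert to Joules: dE_J = -0.0502 * 1.602e-19 = -8.042e-21 J
Step 3: Compute exponent = -dE_J / (kB * T) = -(-8.042e-21) / (1.381e-23 * 858.2) = 0.6786
Step 4: P(E1)/P(E2) = exp(0.6786) = 1.971

1.971


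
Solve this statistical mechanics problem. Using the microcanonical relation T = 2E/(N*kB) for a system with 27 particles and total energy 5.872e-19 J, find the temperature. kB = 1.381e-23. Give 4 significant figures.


Step 1: Numerator = 2*E = 2*5.872e-19 = 1.174e-18 J
Step 2: Denominator = N*kB = 27*1.381e-23 = 3.729e-22
Step 3: T = 1.174e-18 / 3.729e-22 = 3150 K

3150


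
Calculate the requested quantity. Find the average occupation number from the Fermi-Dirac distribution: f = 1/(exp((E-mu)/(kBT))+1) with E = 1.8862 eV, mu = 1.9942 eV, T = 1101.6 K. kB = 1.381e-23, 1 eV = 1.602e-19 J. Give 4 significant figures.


Step 1: (E - mu) = 1.8862 - 1.9942 = -0.108 eV
Step 2: Convert: (E-mu)*eV = -1.73e-20 J
Step 3: x = (E-mu)*eV/(kB*T) = -1.137
Step 4: f = 1/(exp(-1.137)+1) = 0.7572

0.7572


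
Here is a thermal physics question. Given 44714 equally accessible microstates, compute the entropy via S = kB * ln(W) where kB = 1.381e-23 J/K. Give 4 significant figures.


Step 1: ln(W) = ln(44714) = 10.71
Step 2: S = kB * ln(W) = 1.381e-23 * 10.71
Step 3: S = 1.479e-22 J/K

1.479e-22


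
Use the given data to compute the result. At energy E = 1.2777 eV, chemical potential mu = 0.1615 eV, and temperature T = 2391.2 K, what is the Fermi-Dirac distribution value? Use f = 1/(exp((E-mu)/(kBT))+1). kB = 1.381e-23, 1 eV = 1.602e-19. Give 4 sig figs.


Step 1: (E - mu) = 1.2777 - 0.1615 = 1.116 eV
Step 2: Convert: (E-mu)*eV = 1.788e-19 J
Step 3: x = (E-mu)*eV/(kB*T) = 5.415
Step 4: f = 1/(exp(5.415)+1) = 0.00443

0.00443


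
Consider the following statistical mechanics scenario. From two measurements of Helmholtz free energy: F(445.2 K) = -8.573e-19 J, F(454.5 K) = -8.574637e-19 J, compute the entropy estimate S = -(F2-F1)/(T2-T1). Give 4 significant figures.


Step 1: dF = F2 - F1 = -8.574637e-19 - (-8.573e-19) = -1.637e-22 J
Step 2: dT = T2 - T1 = 454.5 - 445.2 = 9.3 K
Step 3: S = -dF/dT = -(-1.637e-22)/9.3 = 1.76e-23 J/K

1.76e-23


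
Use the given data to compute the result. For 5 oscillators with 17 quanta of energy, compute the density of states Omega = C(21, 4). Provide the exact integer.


Step 1: Use binomial coefficient C(21, 4)
Step 2: Numerator = 21! / 17!
Step 3: Denominator = 4!
Step 4: Omega = 5985

5985


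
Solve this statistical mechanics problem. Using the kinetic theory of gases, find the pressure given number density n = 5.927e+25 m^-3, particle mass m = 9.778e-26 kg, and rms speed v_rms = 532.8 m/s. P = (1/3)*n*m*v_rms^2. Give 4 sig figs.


Step 1: v_rms^2 = 532.8^2 = 2.839e+05
Step 2: n*m = 5.927e+25*9.778e-26 = 5.795
Step 3: P = (1/3)*5.795*2.839e+05 = 5.484e+05 Pa

5.484e+05


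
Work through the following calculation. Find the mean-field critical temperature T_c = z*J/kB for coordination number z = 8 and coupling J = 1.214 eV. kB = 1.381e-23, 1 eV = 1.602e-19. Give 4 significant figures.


Step 1: z*J = 8*1.214 = 9.712 eV
Step 2: Convert to Joules: 9.712*1.602e-19 = 1.556e-18 J
Step 3: T_c = 1.556e-18 / 1.381e-23 = 1.127e+05 K

1.127e+05


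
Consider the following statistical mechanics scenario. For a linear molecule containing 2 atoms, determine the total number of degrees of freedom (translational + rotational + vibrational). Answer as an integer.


Step 1: Translational DOF = 3
Step 2: Rotational DOF (linear) = 2
Step 3: Vibrational DOF = 3*2 - 5 = 1
Step 4: Total = 3 + 2 + 1 = 6

6


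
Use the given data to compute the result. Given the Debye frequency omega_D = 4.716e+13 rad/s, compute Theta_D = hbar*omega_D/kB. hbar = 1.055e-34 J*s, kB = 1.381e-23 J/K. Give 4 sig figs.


Step 1: hbar*omega_D = 1.055e-34 * 4.716e+13 = 4.975e-21 J
Step 2: Theta_D = 4.975e-21 / 1.381e-23
Step 3: Theta_D = 360.3 K

360.3


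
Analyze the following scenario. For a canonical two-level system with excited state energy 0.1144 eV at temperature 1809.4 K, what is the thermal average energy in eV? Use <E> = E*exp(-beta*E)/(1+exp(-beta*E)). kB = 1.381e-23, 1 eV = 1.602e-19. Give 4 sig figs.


Step 1: beta*E = 0.1144*1.602e-19/(1.381e-23*1809.4) = 0.7334
Step 2: exp(-beta*E) = 0.4803
Step 3: <E> = 0.1144*0.4803/(1+0.4803) = 0.03712 eV

0.03712


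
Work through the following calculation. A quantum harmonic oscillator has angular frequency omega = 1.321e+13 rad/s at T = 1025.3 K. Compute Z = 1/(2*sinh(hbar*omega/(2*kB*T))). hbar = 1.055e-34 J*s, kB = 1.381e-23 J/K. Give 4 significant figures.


Step 1: Compute x = hbar*omega/(kB*T) = 1.055e-34*1.321e+13/(1.381e-23*1025.3) = 0.09843
Step 2: x/2 = 0.04921
Step 3: sinh(x/2) = 0.04923
Step 4: Z = 1/(2*0.04923) = 10.16

10.16


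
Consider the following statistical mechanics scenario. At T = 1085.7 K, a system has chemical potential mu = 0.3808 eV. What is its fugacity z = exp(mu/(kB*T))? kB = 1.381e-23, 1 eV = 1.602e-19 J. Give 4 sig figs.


Step 1: Convert mu to Joules: 0.3808*1.602e-19 = 6.1e-20 J
Step 2: kB*T = 1.381e-23*1085.7 = 1.499e-20 J
Step 3: mu/(kB*T) = 4.069
Step 4: z = exp(4.069) = 58.48

58.48


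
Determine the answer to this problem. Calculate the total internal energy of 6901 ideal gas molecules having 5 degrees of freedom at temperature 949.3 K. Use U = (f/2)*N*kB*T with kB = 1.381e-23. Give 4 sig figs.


Step 1: f/2 = 5/2 = 2.5
Step 2: N*kB*T = 6901*1.381e-23*949.3 = 9.047e-17
Step 3: U = 2.5 * 9.047e-17 = 2.262e-16 J

2.262e-16


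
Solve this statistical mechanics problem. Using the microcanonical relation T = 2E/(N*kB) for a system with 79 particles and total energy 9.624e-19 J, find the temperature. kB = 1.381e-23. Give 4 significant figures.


Step 1: Numerator = 2*E = 2*9.624e-19 = 1.925e-18 J
Step 2: Denominator = N*kB = 79*1.381e-23 = 1.091e-21
Step 3: T = 1.925e-18 / 1.091e-21 = 1764 K

1764


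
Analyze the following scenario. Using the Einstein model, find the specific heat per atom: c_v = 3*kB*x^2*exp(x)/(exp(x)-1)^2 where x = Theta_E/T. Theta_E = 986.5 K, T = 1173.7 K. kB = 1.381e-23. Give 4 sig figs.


Step 1: x = Theta_E/T = 986.5/1173.7 = 0.8405
Step 2: x^2 = 0.7064
Step 3: exp(x) = 2.318
Step 4: c_v = 3*1.381e-23*0.7064*2.318/(2.318-1)^2 = 3.907e-23

3.907e-23


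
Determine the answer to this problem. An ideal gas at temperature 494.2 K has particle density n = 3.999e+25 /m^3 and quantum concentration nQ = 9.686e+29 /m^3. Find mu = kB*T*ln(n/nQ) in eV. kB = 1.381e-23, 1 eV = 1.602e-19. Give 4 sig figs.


Step 1: n/nQ = 3.999e+25/9.686e+29 = 4.129e-05
Step 2: ln(n/nQ) = -10.09
Step 3: mu = kB*T*ln(n/nQ) = 6.825e-21*-10.09 = -6.89e-20 J
Step 4: Convert to eV: -6.89e-20/1.602e-19 = -0.4301 eV

-0.4301


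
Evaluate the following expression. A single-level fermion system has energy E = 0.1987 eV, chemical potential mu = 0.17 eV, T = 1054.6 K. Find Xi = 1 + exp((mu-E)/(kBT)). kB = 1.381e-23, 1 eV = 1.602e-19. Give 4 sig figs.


Step 1: (mu - E) = 0.17 - 0.1987 = -0.0287 eV
Step 2: x = (mu-E)*eV/(kB*T) = -0.0287*1.602e-19/(1.381e-23*1054.6) = -0.3157
Step 3: exp(x) = 0.7293
Step 4: Xi = 1 + 0.7293 = 1.729

1.729


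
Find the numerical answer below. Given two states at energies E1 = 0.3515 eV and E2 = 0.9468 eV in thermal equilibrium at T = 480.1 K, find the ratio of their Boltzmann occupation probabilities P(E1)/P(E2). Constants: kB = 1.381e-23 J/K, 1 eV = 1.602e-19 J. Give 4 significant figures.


Step 1: Compute energy difference dE = E1 - E2 = 0.3515 - 0.9468 = -0.5953 eV
Step 2: Convert to Joules: dE_J = -0.5953 * 1.602e-19 = -9.537e-20 J
Step 3: Compute exponent = -dE_J / (kB * T) = -(-9.537e-20) / (1.381e-23 * 480.1) = 14.38
Step 4: P(E1)/P(E2) = exp(14.38) = 1.765e+06

1.765e+06


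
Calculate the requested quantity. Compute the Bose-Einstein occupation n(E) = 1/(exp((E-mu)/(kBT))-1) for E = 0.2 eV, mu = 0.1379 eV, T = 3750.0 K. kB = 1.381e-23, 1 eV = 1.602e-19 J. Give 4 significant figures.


Step 1: (E - mu) = 0.0621 eV
Step 2: x = (E-mu)*eV/(kB*T) = 0.0621*1.602e-19/(1.381e-23*3750.0) = 0.1921
Step 3: exp(x) = 1.212
Step 4: n = 1/(exp(x)-1) = 4.722

4.722


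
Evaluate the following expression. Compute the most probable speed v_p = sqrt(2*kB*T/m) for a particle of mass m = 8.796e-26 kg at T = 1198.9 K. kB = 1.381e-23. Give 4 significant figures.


Step 1: Numerator = 2*kB*T = 2*1.381e-23*1198.9 = 3.311e-20
Step 2: Ratio = 3.311e-20 / 8.796e-26 = 3.765e+05
Step 3: v_p = sqrt(3.765e+05) = 613.6 m/s

613.6


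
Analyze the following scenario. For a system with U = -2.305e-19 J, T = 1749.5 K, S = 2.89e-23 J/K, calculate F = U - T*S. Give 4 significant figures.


Step 1: T*S = 1749.5 * 2.89e-23 = 5.056e-20 J
Step 2: F = U - T*S = -2.305e-19 - 5.056e-20
Step 3: F = -2.811e-19 J

-2.811e-19


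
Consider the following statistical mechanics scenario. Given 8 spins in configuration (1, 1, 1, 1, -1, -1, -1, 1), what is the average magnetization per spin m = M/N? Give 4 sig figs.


Step 1: Count up spins (+1): 5, down spins (-1): 3
Step 2: Total magnetization M = 5 - 3 = 2
Step 3: m = M/N = 2/8 = 0.25

0.25


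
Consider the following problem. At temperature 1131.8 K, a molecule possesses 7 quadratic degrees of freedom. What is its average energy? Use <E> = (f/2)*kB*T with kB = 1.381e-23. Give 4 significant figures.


Step 1: f/2 = 7/2 = 3.5
Step 2: kB*T = 1.381e-23 * 1131.8 = 1.563e-20
Step 3: <E> = 3.5 * 1.563e-20 = 5.471e-20 J

5.471e-20


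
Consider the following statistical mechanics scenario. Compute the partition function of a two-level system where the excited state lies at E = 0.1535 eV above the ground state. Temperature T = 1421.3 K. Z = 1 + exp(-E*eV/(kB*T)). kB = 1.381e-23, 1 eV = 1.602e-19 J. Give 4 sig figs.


Step 1: Compute beta*E = E*eV/(kB*T) = 0.1535*1.602e-19/(1.381e-23*1421.3) = 1.253
Step 2: exp(-beta*E) = exp(-1.253) = 0.2857
Step 3: Z = 1 + 0.2857 = 1.286

1.286


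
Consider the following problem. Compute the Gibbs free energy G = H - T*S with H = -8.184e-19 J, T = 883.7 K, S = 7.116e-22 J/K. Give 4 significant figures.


Step 1: T*S = 883.7 * 7.116e-22 = 6.288e-19 J
Step 2: G = H - T*S = -8.184e-19 - 6.288e-19
Step 3: G = -1.447e-18 J

-1.447e-18


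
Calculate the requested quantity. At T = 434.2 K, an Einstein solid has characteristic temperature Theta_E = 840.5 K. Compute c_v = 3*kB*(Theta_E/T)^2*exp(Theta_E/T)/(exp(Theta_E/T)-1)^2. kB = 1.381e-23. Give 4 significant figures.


Step 1: x = Theta_E/T = 840.5/434.2 = 1.936
Step 2: x^2 = 3.747
Step 3: exp(x) = 6.929
Step 4: c_v = 3*1.381e-23*3.747*6.929/(6.929-1)^2 = 3.06e-23

3.06e-23


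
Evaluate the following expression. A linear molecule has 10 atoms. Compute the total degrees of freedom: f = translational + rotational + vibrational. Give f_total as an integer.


Step 1: Translational DOF = 3
Step 2: Rotational DOF (linear) = 2
Step 3: Vibrational DOF = 3*10 - 5 = 25
Step 4: Total = 3 + 2 + 25 = 30

30


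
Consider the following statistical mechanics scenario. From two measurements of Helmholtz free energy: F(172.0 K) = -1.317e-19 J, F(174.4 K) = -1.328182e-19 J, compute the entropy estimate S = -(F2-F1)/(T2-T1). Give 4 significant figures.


Step 1: dF = F2 - F1 = -1.328182e-19 - (-1.317e-19) = -1.1182e-21 J
Step 2: dT = T2 - T1 = 174.4 - 172.0 = 2.4 K
Step 3: S = -dF/dT = -(-1.1182e-21)/2.4 = 4.659e-22 J/K

4.659e-22


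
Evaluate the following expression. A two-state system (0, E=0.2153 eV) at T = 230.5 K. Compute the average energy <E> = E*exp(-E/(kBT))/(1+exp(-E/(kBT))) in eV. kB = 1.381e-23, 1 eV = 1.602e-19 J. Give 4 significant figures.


Step 1: beta*E = 0.2153*1.602e-19/(1.381e-23*230.5) = 10.84
Step 2: exp(-beta*E) = 1.969e-05
Step 3: <E> = 0.2153*1.969e-05/(1+1.969e-05) = 4.239e-06 eV

4.239e-06


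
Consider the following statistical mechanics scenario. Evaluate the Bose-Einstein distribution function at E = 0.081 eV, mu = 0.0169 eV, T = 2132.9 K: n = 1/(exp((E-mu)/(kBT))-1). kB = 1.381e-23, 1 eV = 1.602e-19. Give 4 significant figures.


Step 1: (E - mu) = 0.0641 eV
Step 2: x = (E-mu)*eV/(kB*T) = 0.0641*1.602e-19/(1.381e-23*2132.9) = 0.3486
Step 3: exp(x) = 1.417
Step 4: n = 1/(exp(x)-1) = 2.397

2.397


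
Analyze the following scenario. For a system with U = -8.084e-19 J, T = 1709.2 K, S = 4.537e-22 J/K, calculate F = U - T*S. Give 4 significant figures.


Step 1: T*S = 1709.2 * 4.537e-22 = 7.755e-19 J
Step 2: F = U - T*S = -8.084e-19 - 7.755e-19
Step 3: F = -1.584e-18 J

-1.584e-18


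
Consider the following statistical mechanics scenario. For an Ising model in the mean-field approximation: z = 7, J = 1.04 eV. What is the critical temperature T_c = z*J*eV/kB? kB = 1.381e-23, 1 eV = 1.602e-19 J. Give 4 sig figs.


Step 1: z*J = 7*1.04 = 7.28 eV
Step 2: Convert to Joules: 7.28*1.602e-19 = 1.166e-18 J
Step 3: T_c = 1.166e-18 / 1.381e-23 = 8.445e+04 K

8.445e+04


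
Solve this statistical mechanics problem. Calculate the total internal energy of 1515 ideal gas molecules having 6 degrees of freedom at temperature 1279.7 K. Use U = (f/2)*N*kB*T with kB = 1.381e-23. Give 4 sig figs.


Step 1: f/2 = 6/2 = 3.0
Step 2: N*kB*T = 1515*1.381e-23*1279.7 = 2.677e-17
Step 3: U = 3.0 * 2.677e-17 = 8.032e-17 J

8.032e-17


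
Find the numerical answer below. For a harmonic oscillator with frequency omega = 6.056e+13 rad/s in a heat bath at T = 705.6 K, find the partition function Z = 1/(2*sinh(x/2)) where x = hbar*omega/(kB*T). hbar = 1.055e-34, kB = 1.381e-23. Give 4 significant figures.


Step 1: Compute x = hbar*omega/(kB*T) = 1.055e-34*6.056e+13/(1.381e-23*705.6) = 0.6557
Step 2: x/2 = 0.3278
Step 3: sinh(x/2) = 0.3337
Step 4: Z = 1/(2*0.3337) = 1.498

1.498


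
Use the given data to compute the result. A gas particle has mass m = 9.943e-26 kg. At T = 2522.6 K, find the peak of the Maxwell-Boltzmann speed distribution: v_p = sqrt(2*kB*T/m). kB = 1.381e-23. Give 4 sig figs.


Step 1: Numerator = 2*kB*T = 2*1.381e-23*2522.6 = 6.967e-20
Step 2: Ratio = 6.967e-20 / 9.943e-26 = 7.007e+05
Step 3: v_p = sqrt(7.007e+05) = 837.1 m/s

837.1


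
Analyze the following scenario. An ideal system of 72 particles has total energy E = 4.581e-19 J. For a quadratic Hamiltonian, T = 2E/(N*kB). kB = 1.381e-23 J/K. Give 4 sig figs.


Step 1: Numerator = 2*E = 2*4.581e-19 = 9.162e-19 J
Step 2: Denominator = N*kB = 72*1.381e-23 = 9.943e-22
Step 3: T = 9.162e-19 / 9.943e-22 = 921.4 K

921.4


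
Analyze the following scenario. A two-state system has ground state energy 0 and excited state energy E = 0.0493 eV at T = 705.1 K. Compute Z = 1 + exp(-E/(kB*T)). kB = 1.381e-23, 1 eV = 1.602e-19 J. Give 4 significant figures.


Step 1: Compute beta*E = E*eV/(kB*T) = 0.0493*1.602e-19/(1.381e-23*705.1) = 0.8111
Step 2: exp(-beta*E) = exp(-0.8111) = 0.4444
Step 3: Z = 1 + 0.4444 = 1.444

1.444


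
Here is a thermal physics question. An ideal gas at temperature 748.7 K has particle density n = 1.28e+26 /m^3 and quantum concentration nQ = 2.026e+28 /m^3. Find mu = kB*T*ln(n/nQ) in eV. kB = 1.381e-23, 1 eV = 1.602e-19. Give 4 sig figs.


Step 1: n/nQ = 1.28e+26/2.026e+28 = 0.006318
Step 2: ln(n/nQ) = -5.064
Step 3: mu = kB*T*ln(n/nQ) = 1.034e-20*-5.064 = -5.236e-20 J
Step 4: Convert to eV: -5.236e-20/1.602e-19 = -0.3269 eV

-0.3269


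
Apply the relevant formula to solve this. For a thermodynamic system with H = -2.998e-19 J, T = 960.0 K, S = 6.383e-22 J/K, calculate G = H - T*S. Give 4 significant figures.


Step 1: T*S = 960.0 * 6.383e-22 = 6.128e-19 J
Step 2: G = H - T*S = -2.998e-19 - 6.128e-19
Step 3: G = -9.126e-19 J

-9.126e-19


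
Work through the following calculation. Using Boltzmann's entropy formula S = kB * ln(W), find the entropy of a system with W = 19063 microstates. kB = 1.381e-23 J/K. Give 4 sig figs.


Step 1: ln(W) = ln(19063) = 9.856
Step 2: S = kB * ln(W) = 1.381e-23 * 9.856
Step 3: S = 1.361e-22 J/K

1.361e-22


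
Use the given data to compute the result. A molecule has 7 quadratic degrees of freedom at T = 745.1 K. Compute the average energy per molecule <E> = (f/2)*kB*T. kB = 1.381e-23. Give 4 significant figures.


Step 1: f/2 = 7/2 = 3.5
Step 2: kB*T = 1.381e-23 * 745.1 = 1.029e-20
Step 3: <E> = 3.5 * 1.029e-20 = 3.601e-20 J

3.601e-20


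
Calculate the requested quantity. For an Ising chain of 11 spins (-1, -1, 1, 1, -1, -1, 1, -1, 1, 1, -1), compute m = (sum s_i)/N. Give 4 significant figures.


Step 1: Count up spins (+1): 5, down spins (-1): 6
Step 2: Total magnetization M = 5 - 6 = -1
Step 3: m = M/N = -1/11 = -0.09091

-0.09091


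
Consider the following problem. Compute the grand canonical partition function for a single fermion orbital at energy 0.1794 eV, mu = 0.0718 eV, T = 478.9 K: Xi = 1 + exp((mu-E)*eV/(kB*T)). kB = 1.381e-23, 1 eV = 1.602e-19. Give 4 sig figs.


Step 1: (mu - E) = 0.0718 - 0.1794 = -0.1076 eV
Step 2: x = (mu-E)*eV/(kB*T) = -0.1076*1.602e-19/(1.381e-23*478.9) = -2.606
Step 3: exp(x) = 0.0738
Step 4: Xi = 1 + 0.0738 = 1.074

1.074


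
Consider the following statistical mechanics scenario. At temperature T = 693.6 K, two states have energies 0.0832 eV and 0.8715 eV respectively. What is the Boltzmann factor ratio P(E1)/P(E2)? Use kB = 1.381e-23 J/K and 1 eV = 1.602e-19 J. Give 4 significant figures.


Step 1: Compute energy difference dE = E1 - E2 = 0.0832 - 0.8715 = -0.7883 eV
Step 2: Convert to Joules: dE_J = -0.7883 * 1.602e-19 = -1.263e-19 J
Step 3: Compute exponent = -dE_J / (kB * T) = -(-1.263e-19) / (1.381e-23 * 693.6) = 13.18
Step 4: P(E1)/P(E2) = exp(13.18) = 5.319e+05

5.319e+05


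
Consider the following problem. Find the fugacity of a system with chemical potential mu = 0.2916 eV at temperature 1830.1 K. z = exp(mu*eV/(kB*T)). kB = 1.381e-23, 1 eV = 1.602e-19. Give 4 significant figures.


Step 1: Convert mu to Joules: 0.2916*1.602e-19 = 4.671e-20 J
Step 2: kB*T = 1.381e-23*1830.1 = 2.527e-20 J
Step 3: mu/(kB*T) = 1.848
Step 4: z = exp(1.848) = 6.349

6.349


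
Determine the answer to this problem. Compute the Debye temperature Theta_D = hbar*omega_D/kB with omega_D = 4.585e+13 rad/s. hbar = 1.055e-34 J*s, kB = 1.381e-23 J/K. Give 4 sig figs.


Step 1: hbar*omega_D = 1.055e-34 * 4.585e+13 = 4.837e-21 J
Step 2: Theta_D = 4.837e-21 / 1.381e-23
Step 3: Theta_D = 350.3 K

350.3


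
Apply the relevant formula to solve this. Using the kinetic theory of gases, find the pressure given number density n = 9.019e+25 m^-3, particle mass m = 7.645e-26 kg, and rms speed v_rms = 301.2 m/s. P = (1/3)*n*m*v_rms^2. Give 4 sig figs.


Step 1: v_rms^2 = 301.2^2 = 9.072e+04
Step 2: n*m = 9.019e+25*7.645e-26 = 6.895
Step 3: P = (1/3)*6.895*9.072e+04 = 2.085e+05 Pa

2.085e+05


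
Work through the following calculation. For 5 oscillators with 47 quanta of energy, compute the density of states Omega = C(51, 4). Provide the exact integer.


Step 1: Use binomial coefficient C(51, 4)
Step 2: Numerator = 51! / 47!
Step 3: Denominator = 4!
Step 4: Omega = 249900

249900


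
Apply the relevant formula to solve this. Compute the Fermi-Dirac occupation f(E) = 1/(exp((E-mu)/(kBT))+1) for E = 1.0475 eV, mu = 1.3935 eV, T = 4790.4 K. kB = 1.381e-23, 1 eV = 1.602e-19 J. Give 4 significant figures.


Step 1: (E - mu) = 1.0475 - 1.3935 = -0.346 eV
Step 2: Convert: (E-mu)*eV = -5.543e-20 J
Step 3: x = (E-mu)*eV/(kB*T) = -0.8379
Step 4: f = 1/(exp(-0.8379)+1) = 0.698

0.698


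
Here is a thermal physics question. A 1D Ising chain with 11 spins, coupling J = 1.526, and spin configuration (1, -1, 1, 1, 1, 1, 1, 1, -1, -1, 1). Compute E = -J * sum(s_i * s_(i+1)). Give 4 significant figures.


Step 1: Nearest-neighbor products: -1, -1, 1, 1, 1, 1, 1, -1, 1, -1
Step 2: Sum of products = 2
Step 3: E = -1.526 * 2 = -3.052

-3.052


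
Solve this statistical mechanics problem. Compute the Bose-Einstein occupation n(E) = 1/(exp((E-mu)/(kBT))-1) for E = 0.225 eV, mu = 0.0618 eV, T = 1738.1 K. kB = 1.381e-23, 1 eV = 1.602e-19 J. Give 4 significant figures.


Step 1: (E - mu) = 0.1632 eV
Step 2: x = (E-mu)*eV/(kB*T) = 0.1632*1.602e-19/(1.381e-23*1738.1) = 1.089
Step 3: exp(x) = 2.972
Step 4: n = 1/(exp(x)-1) = 0.5071

0.5071


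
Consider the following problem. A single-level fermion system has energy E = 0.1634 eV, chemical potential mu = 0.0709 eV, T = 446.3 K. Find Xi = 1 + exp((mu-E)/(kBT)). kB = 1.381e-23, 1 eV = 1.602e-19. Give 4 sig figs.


Step 1: (mu - E) = 0.0709 - 0.1634 = -0.0925 eV
Step 2: x = (mu-E)*eV/(kB*T) = -0.0925*1.602e-19/(1.381e-23*446.3) = -2.404
Step 3: exp(x) = 0.09033
Step 4: Xi = 1 + 0.09033 = 1.09

1.09


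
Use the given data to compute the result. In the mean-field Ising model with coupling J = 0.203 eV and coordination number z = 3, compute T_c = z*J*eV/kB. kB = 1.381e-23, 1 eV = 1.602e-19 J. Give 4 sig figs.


Step 1: z*J = 3*0.203 = 0.609 eV
Step 2: Convert to Joules: 0.609*1.602e-19 = 9.756e-20 J
Step 3: T_c = 9.756e-20 / 1.381e-23 = 7065 K

7065


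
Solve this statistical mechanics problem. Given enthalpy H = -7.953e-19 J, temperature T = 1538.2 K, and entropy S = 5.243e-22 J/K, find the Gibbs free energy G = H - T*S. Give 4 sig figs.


Step 1: T*S = 1538.2 * 5.243e-22 = 8.065e-19 J
Step 2: G = H - T*S = -7.953e-19 - 8.065e-19
Step 3: G = -1.602e-18 J

-1.602e-18


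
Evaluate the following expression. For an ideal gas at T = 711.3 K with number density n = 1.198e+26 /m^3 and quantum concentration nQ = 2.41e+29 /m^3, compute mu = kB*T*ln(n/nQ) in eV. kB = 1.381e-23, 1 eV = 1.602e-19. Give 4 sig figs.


Step 1: n/nQ = 1.198e+26/2.41e+29 = 0.0004971
Step 2: ln(n/nQ) = -7.607
Step 3: mu = kB*T*ln(n/nQ) = 9.823e-21*-7.607 = -7.472e-20 J
Step 4: Convert to eV: -7.472e-20/1.602e-19 = -0.4664 eV

-0.4664


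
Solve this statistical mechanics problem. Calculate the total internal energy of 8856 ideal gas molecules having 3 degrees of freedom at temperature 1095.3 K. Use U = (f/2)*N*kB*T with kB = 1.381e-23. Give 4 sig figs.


Step 1: f/2 = 3/2 = 1.5
Step 2: N*kB*T = 8856*1.381e-23*1095.3 = 1.34e-16
Step 3: U = 1.5 * 1.34e-16 = 2.009e-16 J

2.009e-16


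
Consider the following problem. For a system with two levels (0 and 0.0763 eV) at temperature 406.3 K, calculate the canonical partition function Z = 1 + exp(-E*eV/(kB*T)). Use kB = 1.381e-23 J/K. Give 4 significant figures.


Step 1: Compute beta*E = E*eV/(kB*T) = 0.0763*1.602e-19/(1.381e-23*406.3) = 2.178
Step 2: exp(-beta*E) = exp(-2.178) = 0.1132
Step 3: Z = 1 + 0.1132 = 1.113

1.113


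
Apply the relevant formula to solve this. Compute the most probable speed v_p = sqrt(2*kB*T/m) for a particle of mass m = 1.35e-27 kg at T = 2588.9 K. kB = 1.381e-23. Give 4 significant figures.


Step 1: Numerator = 2*kB*T = 2*1.381e-23*2588.9 = 7.151e-20
Step 2: Ratio = 7.151e-20 / 1.35e-27 = 5.297e+07
Step 3: v_p = sqrt(5.297e+07) = 7278 m/s

7278


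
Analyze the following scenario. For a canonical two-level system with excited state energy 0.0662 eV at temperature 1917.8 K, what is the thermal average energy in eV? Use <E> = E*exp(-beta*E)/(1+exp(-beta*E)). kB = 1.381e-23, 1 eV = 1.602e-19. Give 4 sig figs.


Step 1: beta*E = 0.0662*1.602e-19/(1.381e-23*1917.8) = 0.4004
Step 2: exp(-beta*E) = 0.67
Step 3: <E> = 0.0662*0.67/(1+0.67) = 0.02656 eV

0.02656


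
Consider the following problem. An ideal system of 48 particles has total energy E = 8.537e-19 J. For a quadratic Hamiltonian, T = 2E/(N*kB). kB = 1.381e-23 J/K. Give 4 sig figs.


Step 1: Numerator = 2*E = 2*8.537e-19 = 1.707e-18 J
Step 2: Denominator = N*kB = 48*1.381e-23 = 6.629e-22
Step 3: T = 1.707e-18 / 6.629e-22 = 2576 K

2576


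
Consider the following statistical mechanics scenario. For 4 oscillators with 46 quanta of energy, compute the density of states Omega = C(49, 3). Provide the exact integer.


Step 1: Use binomial coefficient C(49, 3)
Step 2: Numerator = 49! / 46!
Step 3: Denominator = 3!
Step 4: Omega = 18424

18424


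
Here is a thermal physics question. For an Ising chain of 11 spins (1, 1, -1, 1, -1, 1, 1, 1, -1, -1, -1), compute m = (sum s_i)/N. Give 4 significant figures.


Step 1: Count up spins (+1): 6, down spins (-1): 5
Step 2: Total magnetization M = 6 - 5 = 1
Step 3: m = M/N = 1/11 = 0.09091

0.09091


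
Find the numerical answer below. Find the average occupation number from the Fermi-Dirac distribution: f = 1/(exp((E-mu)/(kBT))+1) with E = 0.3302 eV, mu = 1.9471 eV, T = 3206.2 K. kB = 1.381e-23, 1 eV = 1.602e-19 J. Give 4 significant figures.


Step 1: (E - mu) = 0.3302 - 1.9471 = -1.617 eV
Step 2: Convert: (E-mu)*eV = -2.59e-19 J
Step 3: x = (E-mu)*eV/(kB*T) = -5.85
Step 4: f = 1/(exp(-5.85)+1) = 0.9971

0.9971
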